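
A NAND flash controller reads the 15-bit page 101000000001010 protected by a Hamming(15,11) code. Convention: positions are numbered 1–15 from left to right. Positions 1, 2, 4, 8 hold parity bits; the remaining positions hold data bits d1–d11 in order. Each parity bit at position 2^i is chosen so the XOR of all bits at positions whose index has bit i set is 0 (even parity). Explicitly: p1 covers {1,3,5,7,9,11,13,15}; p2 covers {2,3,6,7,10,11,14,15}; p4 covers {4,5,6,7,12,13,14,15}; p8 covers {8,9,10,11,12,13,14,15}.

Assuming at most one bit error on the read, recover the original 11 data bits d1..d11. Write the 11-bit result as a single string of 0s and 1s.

10000001010

s1 (pos 1,3,5,7,9,11,13,15): 1⊕1⊕0⊕0⊕0⊕0⊕0⊕0 = 0
s2 (pos 2,3,6,7,10,11,14,15): 0⊕1⊕0⊕0⊕0⊕0⊕1⊕0 = 0
s4 (pos 4,5,6,7,12,13,14,15): 0⊕0⊕0⊕0⊕1⊕0⊕1⊕0 = 0
s8 (pos 8,9,10,11,12,13,14,15): 0⊕0⊕0⊕0⊕1⊕0⊕1⊕0 = 0
Syndrome s8…s1 = 0000 → no error.
Read data bits from positions 3,5,6,7,9,10,11,12,13,14,15: 10000001010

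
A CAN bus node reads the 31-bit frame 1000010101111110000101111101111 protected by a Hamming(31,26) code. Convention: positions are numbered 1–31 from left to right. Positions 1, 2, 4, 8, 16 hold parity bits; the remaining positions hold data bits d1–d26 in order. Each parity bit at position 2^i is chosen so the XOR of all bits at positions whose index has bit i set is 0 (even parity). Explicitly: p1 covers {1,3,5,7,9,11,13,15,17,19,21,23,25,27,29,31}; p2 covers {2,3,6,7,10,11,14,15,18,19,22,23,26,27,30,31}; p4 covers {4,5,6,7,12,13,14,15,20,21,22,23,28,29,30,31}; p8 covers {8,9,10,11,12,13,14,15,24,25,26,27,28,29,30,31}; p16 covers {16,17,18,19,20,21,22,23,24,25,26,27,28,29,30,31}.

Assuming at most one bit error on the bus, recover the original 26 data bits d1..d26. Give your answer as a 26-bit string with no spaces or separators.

00100111111000101111101111

s1 (pos 1,3,5,7,9,11,13,15,17,19,21,23,25,27,29,31): 1⊕0⊕0⊕0⊕0⊕1⊕1⊕1⊕0⊕0⊕0⊕1⊕1⊕0⊕1⊕1 = 0
s2 (pos 2,3,6,7,10,11,14,15,18,19,22,23,26,27,30,31): 0⊕0⊕1⊕0⊕1⊕1⊕1⊕1⊕0⊕0⊕1⊕1⊕1⊕0⊕1⊕1 = 0
s4 (pos 4,5,6,7,12,13,14,15,20,21,22,23,28,29,30,31): 0⊕0⊕1⊕0⊕1⊕1⊕1⊕1⊕1⊕0⊕1⊕1⊕1⊕1⊕1⊕1 = 0
s8 (pos 8,9,10,11,12,13,14,15,24,25,26,27,28,29,30,31): 1⊕0⊕1⊕1⊕1⊕1⊕1⊕1⊕1⊕1⊕1⊕0⊕1⊕1⊕1⊕1 = 0
s16 (pos 16,17,18,19,20,21,22,23,24,25,26,27,28,29,30,31): 0⊕0⊕0⊕0⊕1⊕0⊕1⊕1⊕1⊕1⊕1⊕0⊕1⊕1⊕1⊕1 = 0
Syndrome s16…s1 = 00000 → no error.
Read data bits from positions 3,5,6,7,9,10,11,12,13,14,15,17,18,19,20,21,22,23,24,25,26,27,28,29,30,31: 00100111111000101111101111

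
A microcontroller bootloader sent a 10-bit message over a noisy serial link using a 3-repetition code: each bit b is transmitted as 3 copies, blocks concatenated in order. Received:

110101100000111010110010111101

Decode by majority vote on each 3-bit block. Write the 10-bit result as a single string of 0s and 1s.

Block 1 (110): 2 ones → 1
Block 2 (101): 2 ones → 1
Block 3 (100): 1 one → 0
Block 4 (000): 0 ones → 0
Block 5 (111): 3 ones → 1
Block 6 (010): 1 one → 0
Block 7 (110): 2 ones → 1
Block 8 (010): 1 one → 0
Block 9 (111): 3 ones → 1
Block 10 (101): 2 ones → 1

1100101011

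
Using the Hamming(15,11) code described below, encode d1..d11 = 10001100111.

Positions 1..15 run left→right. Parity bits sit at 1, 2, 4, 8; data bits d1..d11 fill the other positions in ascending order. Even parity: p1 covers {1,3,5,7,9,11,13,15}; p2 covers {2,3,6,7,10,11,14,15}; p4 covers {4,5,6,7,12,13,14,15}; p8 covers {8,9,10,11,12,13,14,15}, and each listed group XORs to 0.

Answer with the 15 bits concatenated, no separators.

Place data at non-parity positions: p1 p2 1 p4 0 0 0 p8 1 1 0 0 1 1 1
p1 (pos 1,3,5,7,9,11,13,15): XOR of data positions = 1⊕0⊕0⊕1⊕0⊕1⊕1 = 0
p2 (pos 2,3,6,7,10,11,14,15): XOR of data positions = 1⊕0⊕0⊕1⊕0⊕1⊕1 = 0
p4 (pos 4,5,6,7,12,13,14,15): XOR of data positions = 0⊕0⊕0⊕0⊕1⊕1⊕1 = 1
p8 (pos 8,9,10,11,12,13,14,15): XOR of data positions = 1⊕1⊕0⊕0⊕1⊕1⊕1 = 1
Codeword: 001100011100111

001100011100111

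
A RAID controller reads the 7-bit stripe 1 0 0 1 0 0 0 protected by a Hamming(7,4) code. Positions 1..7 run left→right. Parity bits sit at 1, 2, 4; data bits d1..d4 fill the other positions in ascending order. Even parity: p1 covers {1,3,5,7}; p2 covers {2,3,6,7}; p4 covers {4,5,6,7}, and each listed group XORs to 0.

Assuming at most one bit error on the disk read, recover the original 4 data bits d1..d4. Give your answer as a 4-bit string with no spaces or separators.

0100

s1 (pos 1,3,5,7): 1⊕0⊕0⊕0 = 1
s2 (pos 2,3,6,7): 0⊕0⊕0⊕0 = 0
s4 (pos 4,5,6,7): 1⊕0⊕0⊕0 = 1
Syndrome s4…s1 = 101 → error at position 5.
Flip position 5: 1001000 → 1001100
Read data bits from positions 3,5,6,7: 0100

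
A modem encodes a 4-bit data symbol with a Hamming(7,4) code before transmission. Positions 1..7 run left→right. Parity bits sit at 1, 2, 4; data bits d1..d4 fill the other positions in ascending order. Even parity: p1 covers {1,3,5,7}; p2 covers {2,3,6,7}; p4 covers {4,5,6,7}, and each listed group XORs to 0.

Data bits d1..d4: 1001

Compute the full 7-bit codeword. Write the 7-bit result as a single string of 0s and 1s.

Place data at non-parity positions: p1 p2 1 p4 0 0 1
p1 (pos 1,3,5,7): XOR of data positions = 1⊕0⊕1 = 0
p2 (pos 2,3,6,7): XOR of data positions = 1⊕0⊕1 = 0
p4 (pos 4,5,6,7): XOR of data positions = 0⊕0⊕1 = 1
Codeword: 0011001

0011001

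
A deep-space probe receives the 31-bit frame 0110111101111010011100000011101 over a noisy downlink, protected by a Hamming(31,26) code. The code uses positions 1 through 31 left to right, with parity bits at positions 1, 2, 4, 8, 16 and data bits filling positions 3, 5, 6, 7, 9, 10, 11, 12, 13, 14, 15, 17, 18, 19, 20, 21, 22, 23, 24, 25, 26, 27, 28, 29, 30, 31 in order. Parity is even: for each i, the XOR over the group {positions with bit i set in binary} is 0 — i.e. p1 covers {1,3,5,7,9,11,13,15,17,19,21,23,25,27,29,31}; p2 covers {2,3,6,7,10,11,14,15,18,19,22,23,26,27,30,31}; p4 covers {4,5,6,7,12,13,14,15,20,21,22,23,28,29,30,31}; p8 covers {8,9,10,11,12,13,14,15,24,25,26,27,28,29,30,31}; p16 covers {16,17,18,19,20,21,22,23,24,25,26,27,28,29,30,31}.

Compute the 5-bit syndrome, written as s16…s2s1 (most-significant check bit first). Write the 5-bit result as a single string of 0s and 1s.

s1 (pos 1,3,5,7,9,11,13,15,17,19,21,23,25,27,29,31): 0⊕1⊕1⊕1⊕0⊕1⊕1⊕1⊕0⊕1⊕0⊕0⊕0⊕1⊕1⊕1 = 0
s2 (pos 2,3,6,7,10,11,14,15,18,19,22,23,26,27,30,31): 1⊕1⊕1⊕1⊕1⊕1⊕0⊕1⊕1⊕1⊕0⊕0⊕0⊕1⊕0⊕1 = 1
s4 (pos 4,5,6,7,12,13,14,15,20,21,22,23,28,29,30,31): 0⊕1⊕1⊕1⊕1⊕1⊕0⊕1⊕1⊕0⊕0⊕0⊕1⊕1⊕0⊕1 = 0
s8 (pos 8,9,10,11,12,13,14,15,24,25,26,27,28,29,30,31): 1⊕0⊕1⊕1⊕1⊕1⊕0⊕1⊕0⊕0⊕0⊕1⊕1⊕1⊕0⊕1 = 0
s16 (pos 16,17,18,19,20,21,22,23,24,25,26,27,28,29,30,31): 0⊕0⊕1⊕1⊕1⊕0⊕0⊕0⊕0⊕0⊕0⊕1⊕1⊕1⊕0⊕1 = 1
Syndrome s16…s1 = 10010 → error at position 18.

10010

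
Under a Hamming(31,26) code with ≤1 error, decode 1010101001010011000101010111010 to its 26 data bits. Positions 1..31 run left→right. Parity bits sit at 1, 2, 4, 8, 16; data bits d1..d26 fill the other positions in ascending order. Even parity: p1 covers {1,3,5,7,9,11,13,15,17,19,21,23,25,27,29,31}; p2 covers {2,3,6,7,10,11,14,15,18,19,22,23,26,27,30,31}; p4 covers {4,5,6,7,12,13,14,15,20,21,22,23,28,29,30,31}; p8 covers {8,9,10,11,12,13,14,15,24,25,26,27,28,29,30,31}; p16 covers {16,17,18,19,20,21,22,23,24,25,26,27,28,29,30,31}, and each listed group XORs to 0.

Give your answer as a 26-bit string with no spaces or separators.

s1 (pos 1,3,5,7,9,11,13,15,17,19,21,23,25,27,29,31): 1⊕1⊕1⊕1⊕0⊕0⊕0⊕1⊕0⊕0⊕0⊕0⊕0⊕1⊕0⊕0 = 0
s2 (pos 2,3,6,7,10,11,14,15,18,19,22,23,26,27,30,31): 0⊕1⊕0⊕1⊕1⊕0⊕0⊕1⊕0⊕0⊕1⊕0⊕1⊕1⊕1⊕0 = 0
s4 (pos 4,5,6,7,12,13,14,15,20,21,22,23,28,29,30,31): 0⊕1⊕0⊕1⊕1⊕0⊕0⊕1⊕1⊕0⊕1⊕0⊕1⊕0⊕1⊕0 = 0
s8 (pos 8,9,10,11,12,13,14,15,24,25,26,27,28,29,30,31): 0⊕0⊕1⊕0⊕1⊕0⊕0⊕1⊕1⊕0⊕1⊕1⊕1⊕0⊕1⊕0 = 0
s16 (pos 16,17,18,19,20,21,22,23,24,25,26,27,28,29,30,31): 1⊕0⊕0⊕0⊕1⊕0⊕1⊕0⊕1⊕0⊕1⊕1⊕1⊕0⊕1⊕0 = 0
Syndrome s16…s1 = 00000 → no error.
Read data bits from positions 3,5,6,7,9,10,11,12,13,14,15,17,18,19,20,21,22,23,24,25,26,27,28,29,30,31: 11010101001000101010111010

11010101001000101010111010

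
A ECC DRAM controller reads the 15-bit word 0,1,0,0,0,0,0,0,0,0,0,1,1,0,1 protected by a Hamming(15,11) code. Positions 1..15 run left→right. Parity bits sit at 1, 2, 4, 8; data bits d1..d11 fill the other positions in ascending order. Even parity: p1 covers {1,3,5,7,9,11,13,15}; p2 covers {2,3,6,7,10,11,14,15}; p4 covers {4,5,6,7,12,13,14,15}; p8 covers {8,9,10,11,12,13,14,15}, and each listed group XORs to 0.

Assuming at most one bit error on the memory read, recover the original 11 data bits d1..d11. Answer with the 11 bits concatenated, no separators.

s1 (pos 1,3,5,7,9,11,13,15): 0⊕0⊕0⊕0⊕0⊕0⊕1⊕1 = 0
s2 (pos 2,3,6,7,10,11,14,15): 1⊕0⊕0⊕0⊕0⊕0⊕0⊕1 = 0
s4 (pos 4,5,6,7,12,13,14,15): 0⊕0⊕0⊕0⊕1⊕1⊕0⊕1 = 1
s8 (pos 8,9,10,11,12,13,14,15): 0⊕0⊕0⊕0⊕1⊕1⊕0⊕1 = 1
Syndrome s8…s1 = 1100 → error at position 12.
Flip position 12: 010000000001101 → 010000000000101
Read data bits from positions 3,5,6,7,9,10,11,12,13,14,15: 00000000101

00000000101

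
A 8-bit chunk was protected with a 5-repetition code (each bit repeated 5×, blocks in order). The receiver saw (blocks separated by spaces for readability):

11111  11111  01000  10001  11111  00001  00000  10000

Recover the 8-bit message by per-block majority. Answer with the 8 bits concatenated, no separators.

Block 1 (11111): 5 ones → 1
Block 2 (11111): 5 ones → 1
Block 3 (01000): 1 one → 0
Block 4 (10001): 2 ones → 0
Block 5 (11111): 5 ones → 1
Block 6 (00001): 1 one → 0
Block 7 (00000): 0 ones → 0
Block 8 (10000): 1 one → 0

11001000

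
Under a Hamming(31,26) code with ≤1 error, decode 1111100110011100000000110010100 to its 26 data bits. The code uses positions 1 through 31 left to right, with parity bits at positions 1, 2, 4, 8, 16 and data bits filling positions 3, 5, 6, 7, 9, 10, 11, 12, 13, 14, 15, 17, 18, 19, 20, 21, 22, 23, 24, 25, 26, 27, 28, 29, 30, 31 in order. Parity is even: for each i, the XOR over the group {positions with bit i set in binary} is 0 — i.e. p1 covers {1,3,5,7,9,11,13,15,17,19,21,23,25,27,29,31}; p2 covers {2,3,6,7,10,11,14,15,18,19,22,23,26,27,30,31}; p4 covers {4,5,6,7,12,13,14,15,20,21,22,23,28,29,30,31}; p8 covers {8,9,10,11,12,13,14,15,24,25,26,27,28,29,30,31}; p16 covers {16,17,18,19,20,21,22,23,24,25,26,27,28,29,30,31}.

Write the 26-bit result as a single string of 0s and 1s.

s1 (pos 1,3,5,7,9,11,13,15,17,19,21,23,25,27,29,31): 1⊕1⊕1⊕0⊕1⊕0⊕1⊕0⊕0⊕0⊕0⊕1⊕0⊕1⊕1⊕0 = 0
s2 (pos 2,3,6,7,10,11,14,15,18,19,22,23,26,27,30,31): 1⊕1⊕0⊕0⊕0⊕0⊕1⊕0⊕0⊕0⊕0⊕1⊕0⊕1⊕0⊕0 = 1
s4 (pos 4,5,6,7,12,13,14,15,20,21,22,23,28,29,30,31): 1⊕1⊕0⊕0⊕1⊕1⊕1⊕0⊕0⊕0⊕0⊕1⊕0⊕1⊕0⊕0 = 1
s8 (pos 8,9,10,11,12,13,14,15,24,25,26,27,28,29,30,31): 1⊕1⊕0⊕0⊕1⊕1⊕1⊕0⊕1⊕0⊕0⊕1⊕0⊕1⊕0⊕0 = 0
s16 (pos 16,17,18,19,20,21,22,23,24,25,26,27,28,29,30,31): 0⊕0⊕0⊕0⊕0⊕0⊕0⊕1⊕1⊕0⊕0⊕1⊕0⊕1⊕0⊕0 = 0
Syndrome s16…s1 = 00110 → error at position 6.
Flip position 6: 1111100110011100000000110010100 → 1111110110011100000000110010100
Read data bits from positions 3,5,6,7,9,10,11,12,13,14,15,17,18,19,20,21,22,23,24,25,26,27,28,29,30,31: 11101001110000000110010100

11101001110000000110010100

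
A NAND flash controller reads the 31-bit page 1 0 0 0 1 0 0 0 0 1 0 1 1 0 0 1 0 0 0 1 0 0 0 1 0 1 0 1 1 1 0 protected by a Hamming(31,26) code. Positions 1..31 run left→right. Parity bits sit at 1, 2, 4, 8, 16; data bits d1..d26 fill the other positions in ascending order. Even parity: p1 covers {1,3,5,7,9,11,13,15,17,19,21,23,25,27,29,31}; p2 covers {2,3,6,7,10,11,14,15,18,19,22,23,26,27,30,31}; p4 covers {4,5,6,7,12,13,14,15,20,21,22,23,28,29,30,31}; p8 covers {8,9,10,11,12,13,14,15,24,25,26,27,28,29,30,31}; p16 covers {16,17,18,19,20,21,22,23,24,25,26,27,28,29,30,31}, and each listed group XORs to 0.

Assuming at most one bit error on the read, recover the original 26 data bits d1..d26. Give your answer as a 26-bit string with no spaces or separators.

s1 (pos 1,3,5,7,9,11,13,15,17,19,21,23,25,27,29,31): 1⊕0⊕1⊕0⊕0⊕0⊕1⊕0⊕0⊕0⊕0⊕0⊕0⊕0⊕1⊕0 = 0
s2 (pos 2,3,6,7,10,11,14,15,18,19,22,23,26,27,30,31): 0⊕0⊕0⊕0⊕1⊕0⊕0⊕0⊕0⊕0⊕0⊕0⊕1⊕0⊕1⊕0 = 1
s4 (pos 4,5,6,7,12,13,14,15,20,21,22,23,28,29,30,31): 0⊕1⊕0⊕0⊕1⊕1⊕0⊕0⊕1⊕0⊕0⊕0⊕1⊕1⊕1⊕0 = 1
s8 (pos 8,9,10,11,12,13,14,15,24,25,26,27,28,29,30,31): 0⊕0⊕1⊕0⊕1⊕1⊕0⊕0⊕1⊕0⊕1⊕0⊕1⊕1⊕1⊕0 = 0
s16 (pos 16,17,18,19,20,21,22,23,24,25,26,27,28,29,30,31): 1⊕0⊕0⊕0⊕1⊕0⊕0⊕0⊕1⊕0⊕1⊕0⊕1⊕1⊕1⊕0 = 1
Syndrome s16…s1 = 10110 → error at position 22.
Flip position 22: 1000100001011001000100010101110 → 1000100001011001000101010101110
Read data bits from positions 3,5,6,7,9,10,11,12,13,14,15,17,18,19,20,21,22,23,24,25,26,27,28,29,30,31: 01000101100000101010101110

01000101100000101010101110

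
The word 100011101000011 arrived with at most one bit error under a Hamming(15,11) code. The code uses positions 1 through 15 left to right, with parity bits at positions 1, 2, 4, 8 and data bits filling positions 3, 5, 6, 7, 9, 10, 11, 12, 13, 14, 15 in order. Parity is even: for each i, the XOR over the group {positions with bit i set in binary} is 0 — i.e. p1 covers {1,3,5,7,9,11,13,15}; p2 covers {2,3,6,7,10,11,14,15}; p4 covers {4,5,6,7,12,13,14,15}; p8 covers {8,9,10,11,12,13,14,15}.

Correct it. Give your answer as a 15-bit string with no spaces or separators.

s1 (pos 1,3,5,7,9,11,13,15): 1⊕0⊕1⊕1⊕1⊕0⊕0⊕1 = 1
s2 (pos 2,3,6,7,10,11,14,15): 0⊕0⊕1⊕1⊕0⊕0⊕1⊕1 = 0
s4 (pos 4,5,6,7,12,13,14,15): 0⊕1⊕1⊕1⊕0⊕0⊕1⊕1 = 1
s8 (pos 8,9,10,11,12,13,14,15): 0⊕1⊕0⊕0⊕0⊕0⊕1⊕1 = 1
Syndrome s8…s1 = 1101 → error at position 13.
Flip position 13: 100011101000011 → 100011101000111

100011101000111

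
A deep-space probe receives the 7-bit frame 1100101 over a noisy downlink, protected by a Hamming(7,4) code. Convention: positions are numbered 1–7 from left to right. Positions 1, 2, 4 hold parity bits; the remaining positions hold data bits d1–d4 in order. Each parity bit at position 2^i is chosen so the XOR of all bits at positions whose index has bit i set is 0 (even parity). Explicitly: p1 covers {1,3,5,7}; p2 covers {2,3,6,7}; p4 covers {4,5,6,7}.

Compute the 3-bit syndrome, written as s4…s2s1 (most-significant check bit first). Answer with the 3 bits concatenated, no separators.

001

s1 (pos 1,3,5,7): 1⊕0⊕1⊕1 = 1
s2 (pos 2,3,6,7): 1⊕0⊕0⊕1 = 0
s4 (pos 4,5,6,7): 0⊕1⊕0⊕1 = 0
Syndrome s4…s1 = 001 → error at position 1.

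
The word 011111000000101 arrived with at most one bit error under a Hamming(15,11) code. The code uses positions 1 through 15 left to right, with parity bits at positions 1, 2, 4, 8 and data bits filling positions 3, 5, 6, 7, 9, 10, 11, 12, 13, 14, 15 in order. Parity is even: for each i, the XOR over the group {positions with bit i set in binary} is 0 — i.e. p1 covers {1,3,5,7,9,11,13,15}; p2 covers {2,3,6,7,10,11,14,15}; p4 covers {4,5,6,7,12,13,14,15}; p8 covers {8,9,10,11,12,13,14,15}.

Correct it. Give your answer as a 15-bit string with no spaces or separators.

s1 (pos 1,3,5,7,9,11,13,15): 0⊕1⊕1⊕0⊕0⊕0⊕1⊕1 = 0
s2 (pos 2,3,6,7,10,11,14,15): 1⊕1⊕1⊕0⊕0⊕0⊕0⊕1 = 0
s4 (pos 4,5,6,7,12,13,14,15): 1⊕1⊕1⊕0⊕0⊕1⊕0⊕1 = 1
s8 (pos 8,9,10,11,12,13,14,15): 0⊕0⊕0⊕0⊕0⊕1⊕0⊕1 = 0
Syndrome s8…s1 = 0100 → error at position 4.
Flip position 4: 011111000000101 → 011011000000101

011011000000101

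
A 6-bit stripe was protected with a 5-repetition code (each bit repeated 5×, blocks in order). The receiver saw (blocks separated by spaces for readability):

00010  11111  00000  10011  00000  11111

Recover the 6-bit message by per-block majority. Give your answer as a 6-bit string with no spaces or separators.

Block 1 (00010): 1 one → 0
Block 2 (11111): 5 ones → 1
Block 3 (00000): 0 ones → 0
Block 4 (10011): 3 ones → 1
Block 5 (00000): 0 ones → 0
Block 6 (11111): 5 ones → 1

010101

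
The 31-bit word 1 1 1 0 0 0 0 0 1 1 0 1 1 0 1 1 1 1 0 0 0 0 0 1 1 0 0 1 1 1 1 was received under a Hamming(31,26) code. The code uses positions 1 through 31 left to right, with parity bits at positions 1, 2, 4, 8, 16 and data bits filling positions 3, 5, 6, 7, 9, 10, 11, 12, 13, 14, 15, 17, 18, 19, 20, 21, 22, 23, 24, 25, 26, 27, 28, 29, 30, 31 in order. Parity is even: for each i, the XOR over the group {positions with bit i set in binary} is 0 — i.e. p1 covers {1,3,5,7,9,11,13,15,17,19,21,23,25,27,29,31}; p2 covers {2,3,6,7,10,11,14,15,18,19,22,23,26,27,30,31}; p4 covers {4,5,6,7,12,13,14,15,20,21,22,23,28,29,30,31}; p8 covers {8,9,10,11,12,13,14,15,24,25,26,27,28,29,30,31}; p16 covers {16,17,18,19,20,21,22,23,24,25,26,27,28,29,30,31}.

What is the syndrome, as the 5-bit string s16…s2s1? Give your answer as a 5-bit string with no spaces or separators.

11111

s1 (pos 1,3,5,7,9,11,13,15,17,19,21,23,25,27,29,31): 1⊕1⊕0⊕0⊕1⊕0⊕1⊕1⊕1⊕0⊕0⊕0⊕1⊕0⊕1⊕1 = 1
s2 (pos 2,3,6,7,10,11,14,15,18,19,22,23,26,27,30,31): 1⊕1⊕0⊕0⊕1⊕0⊕0⊕1⊕1⊕0⊕0⊕0⊕0⊕0⊕1⊕1 = 1
s4 (pos 4,5,6,7,12,13,14,15,20,21,22,23,28,29,30,31): 0⊕0⊕0⊕0⊕1⊕1⊕0⊕1⊕0⊕0⊕0⊕0⊕1⊕1⊕1⊕1 = 1
s8 (pos 8,9,10,11,12,13,14,15,24,25,26,27,28,29,30,31): 0⊕1⊕1⊕0⊕1⊕1⊕0⊕1⊕1⊕1⊕0⊕0⊕1⊕1⊕1⊕1 = 1
s16 (pos 16,17,18,19,20,21,22,23,24,25,26,27,28,29,30,31): 1⊕1⊕1⊕0⊕0⊕0⊕0⊕0⊕1⊕1⊕0⊕0⊕1⊕1⊕1⊕1 = 1
Syndrome s16…s1 = 11111 → error at position 31.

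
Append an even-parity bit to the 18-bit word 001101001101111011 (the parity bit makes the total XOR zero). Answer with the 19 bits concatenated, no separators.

XOR of the 18 data bits: 0⊕0⊕1⊕1⊕0⊕1⊕0⊕0⊕1⊕1⊕0⊕1⊕1⊕1⊕1⊕0⊕1⊕1 = 1
Parity bit = 1 (so all 19 bits XOR to 0).

0011010011011110111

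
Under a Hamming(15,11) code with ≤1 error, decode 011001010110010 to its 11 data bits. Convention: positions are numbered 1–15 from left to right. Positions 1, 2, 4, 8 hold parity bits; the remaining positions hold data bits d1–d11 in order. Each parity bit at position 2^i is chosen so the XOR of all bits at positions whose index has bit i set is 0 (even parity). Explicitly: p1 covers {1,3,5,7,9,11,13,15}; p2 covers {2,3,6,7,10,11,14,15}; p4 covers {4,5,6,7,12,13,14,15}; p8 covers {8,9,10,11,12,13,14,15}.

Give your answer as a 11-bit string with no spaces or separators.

s1 (pos 1,3,5,7,9,11,13,15): 0⊕1⊕0⊕0⊕0⊕1⊕0⊕0 = 0
s2 (pos 2,3,6,7,10,11,14,15): 1⊕1⊕1⊕0⊕1⊕1⊕1⊕0 = 0
s4 (pos 4,5,6,7,12,13,14,15): 0⊕0⊕1⊕0⊕0⊕0⊕1⊕0 = 0
s8 (pos 8,9,10,11,12,13,14,15): 1⊕0⊕1⊕1⊕0⊕0⊕1⊕0 = 0
Syndrome s8…s1 = 0000 → no error.
Read data bits from positions 3,5,6,7,9,10,11,12,13,14,15: 10100110010

10100110010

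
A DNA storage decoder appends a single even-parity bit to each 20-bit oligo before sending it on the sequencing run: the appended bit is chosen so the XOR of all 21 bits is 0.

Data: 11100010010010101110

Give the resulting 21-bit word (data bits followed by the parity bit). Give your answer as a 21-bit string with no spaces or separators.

XOR of the 20 data bits: 1⊕1⊕1⊕0⊕0⊕0⊕1⊕0⊕0⊕1⊕0⊕0⊕1⊕0⊕1⊕0⊕1⊕1⊕1⊕0 = 0
Parity bit = 0 (so all 21 bits XOR to 0).

111000100100101011100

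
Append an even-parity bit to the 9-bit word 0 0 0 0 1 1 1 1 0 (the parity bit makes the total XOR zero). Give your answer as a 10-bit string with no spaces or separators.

0000111100

XOR of the 9 data bits: 0⊕0⊕0⊕0⊕1⊕1⊕1⊕1⊕0 = 0
Parity bit = 0 (so all 10 bits XOR to 0).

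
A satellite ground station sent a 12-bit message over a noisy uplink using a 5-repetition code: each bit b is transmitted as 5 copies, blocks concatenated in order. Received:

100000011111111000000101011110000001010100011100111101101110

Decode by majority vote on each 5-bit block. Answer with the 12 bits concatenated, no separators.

011001010111

Block 1 (10000): 1 one → 0
Block 2 (00111): 3 ones → 1
Block 3 (11111): 5 ones → 1
Block 4 (00000): 0 ones → 0
Block 5 (01010): 2 ones → 0
Block 6 (11110): 4 ones → 1
Block 7 (00000): 0 ones → 0
Block 8 (10101): 3 ones → 1
Block 9 (00011): 2 ones → 0
Block 10 (10011): 3 ones → 1
Block 11 (11011): 4 ones → 1
Block 12 (01110): 3 ones → 1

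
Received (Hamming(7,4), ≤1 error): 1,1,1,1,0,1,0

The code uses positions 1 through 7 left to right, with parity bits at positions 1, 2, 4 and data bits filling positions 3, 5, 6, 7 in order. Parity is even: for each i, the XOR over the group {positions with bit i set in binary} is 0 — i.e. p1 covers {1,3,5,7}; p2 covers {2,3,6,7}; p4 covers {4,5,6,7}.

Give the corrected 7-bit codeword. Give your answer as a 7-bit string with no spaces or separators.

s1 (pos 1,3,5,7): 1⊕1⊕0⊕0 = 0
s2 (pos 2,3,6,7): 1⊕1⊕1⊕0 = 1
s4 (pos 4,5,6,7): 1⊕0⊕1⊕0 = 0
Syndrome s4…s1 = 010 → error at position 2.
Flip position 2: 1111010 → 1011010

1011010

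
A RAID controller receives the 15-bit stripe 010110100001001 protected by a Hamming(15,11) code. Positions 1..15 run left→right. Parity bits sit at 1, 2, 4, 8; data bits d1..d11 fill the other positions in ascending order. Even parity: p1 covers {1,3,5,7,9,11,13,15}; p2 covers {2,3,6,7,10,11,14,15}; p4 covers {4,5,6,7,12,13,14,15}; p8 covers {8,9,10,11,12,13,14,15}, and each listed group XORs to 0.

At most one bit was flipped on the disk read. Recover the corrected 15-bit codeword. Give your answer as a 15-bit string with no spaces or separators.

s1 (pos 1,3,5,7,9,11,13,15): 0⊕0⊕1⊕1⊕0⊕0⊕0⊕1 = 1
s2 (pos 2,3,6,7,10,11,14,15): 1⊕0⊕0⊕1⊕0⊕0⊕0⊕1 = 1
s4 (pos 4,5,6,7,12,13,14,15): 1⊕1⊕0⊕1⊕1⊕0⊕0⊕1 = 1
s8 (pos 8,9,10,11,12,13,14,15): 0⊕0⊕0⊕0⊕1⊕0⊕0⊕1 = 0
Syndrome s8…s1 = 0111 → error at position 7.
Flip position 7: 010110100001001 → 010110000001001

010110000001001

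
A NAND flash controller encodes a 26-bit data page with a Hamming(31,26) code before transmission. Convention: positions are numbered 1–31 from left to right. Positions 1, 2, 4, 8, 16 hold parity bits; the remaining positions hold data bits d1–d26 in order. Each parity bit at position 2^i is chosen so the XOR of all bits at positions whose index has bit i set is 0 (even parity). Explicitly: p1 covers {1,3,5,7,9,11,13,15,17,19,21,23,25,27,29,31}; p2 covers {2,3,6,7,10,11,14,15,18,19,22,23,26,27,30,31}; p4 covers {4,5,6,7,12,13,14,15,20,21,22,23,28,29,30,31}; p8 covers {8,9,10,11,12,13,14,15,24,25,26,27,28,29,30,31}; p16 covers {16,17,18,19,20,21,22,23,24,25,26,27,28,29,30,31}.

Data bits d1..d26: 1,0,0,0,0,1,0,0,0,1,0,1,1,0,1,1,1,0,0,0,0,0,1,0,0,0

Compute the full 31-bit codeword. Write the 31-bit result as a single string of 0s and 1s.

1111000101000100110111000001000

Place data at non-parity positions: p1 p2 1 p4 0 0 0 p8 0 1 0 0 0 1 0 p16 1 1 0 1 1 1 0 0 0 0 0 1 0 0 0
p1 (pos 1,3,5,7,9,11,13,15,17,19,21,23,25,27,29,31): XOR of data positions = 1⊕0⊕0⊕0⊕0⊕0⊕0⊕1⊕0⊕1⊕0⊕0⊕0⊕0⊕0 = 1
p2 (pos 2,3,6,7,10,11,14,15,18,19,22,23,26,27,30,31): XOR of data positions = 1⊕0⊕0⊕1⊕0⊕1⊕0⊕1⊕0⊕1⊕0⊕0⊕0⊕0⊕0 = 1
p4 (pos 4,5,6,7,12,13,14,15,20,21,22,23,28,29,30,31): XOR of data positions = 0⊕0⊕0⊕0⊕0⊕1⊕0⊕1⊕1⊕1⊕0⊕1⊕0⊕0⊕0 = 1
p8 (pos 8,9,10,11,12,13,14,15,24,25,26,27,28,29,30,31): XOR of data positions = 0⊕1⊕0⊕0⊕0⊕1⊕0⊕0⊕0⊕0⊕0⊕1⊕0⊕0⊕0 = 1
p16 (pos 16,17,18,19,20,21,22,23,24,25,26,27,28,29,30,31): XOR of data positions = 1⊕1⊕0⊕1⊕1⊕1⊕0⊕0⊕0⊕0⊕0⊕1⊕0⊕0⊕0 = 0
Codeword: 1111000101000100110111000001000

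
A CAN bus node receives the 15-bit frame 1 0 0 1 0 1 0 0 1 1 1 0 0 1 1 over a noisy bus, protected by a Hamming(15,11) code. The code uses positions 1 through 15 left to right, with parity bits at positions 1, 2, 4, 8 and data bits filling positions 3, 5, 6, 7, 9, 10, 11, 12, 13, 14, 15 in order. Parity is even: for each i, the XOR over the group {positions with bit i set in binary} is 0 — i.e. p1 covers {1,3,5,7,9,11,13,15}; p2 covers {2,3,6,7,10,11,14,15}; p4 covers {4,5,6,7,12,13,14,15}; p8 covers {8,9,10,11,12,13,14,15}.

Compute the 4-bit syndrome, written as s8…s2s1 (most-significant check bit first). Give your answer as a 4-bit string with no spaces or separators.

s1 (pos 1,3,5,7,9,11,13,15): 1⊕0⊕0⊕0⊕1⊕1⊕0⊕1 = 0
s2 (pos 2,3,6,7,10,11,14,15): 0⊕0⊕1⊕0⊕1⊕1⊕1⊕1 = 1
s4 (pos 4,5,6,7,12,13,14,15): 1⊕0⊕1⊕0⊕0⊕0⊕1⊕1 = 0
s8 (pos 8,9,10,11,12,13,14,15): 0⊕1⊕1⊕1⊕0⊕0⊕1⊕1 = 1
Syndrome s8…s1 = 1010 → error at position 10.

1010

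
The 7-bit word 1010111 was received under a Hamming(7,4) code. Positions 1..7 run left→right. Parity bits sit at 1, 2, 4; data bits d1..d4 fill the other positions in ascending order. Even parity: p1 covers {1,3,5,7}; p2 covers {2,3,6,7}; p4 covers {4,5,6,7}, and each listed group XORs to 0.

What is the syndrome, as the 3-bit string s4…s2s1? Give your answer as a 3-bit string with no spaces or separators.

110

s1 (pos 1,3,5,7): 1⊕1⊕1⊕1 = 0
s2 (pos 2,3,6,7): 0⊕1⊕1⊕1 = 1
s4 (pos 4,5,6,7): 0⊕1⊕1⊕1 = 1
Syndrome s4…s1 = 110 → error at position 6.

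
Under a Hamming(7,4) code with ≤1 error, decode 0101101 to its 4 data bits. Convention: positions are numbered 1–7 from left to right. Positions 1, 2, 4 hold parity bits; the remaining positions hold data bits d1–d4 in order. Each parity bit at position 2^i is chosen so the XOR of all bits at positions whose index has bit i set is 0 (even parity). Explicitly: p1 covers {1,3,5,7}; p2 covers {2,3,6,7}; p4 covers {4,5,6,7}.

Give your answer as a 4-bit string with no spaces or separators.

s1 (pos 1,3,5,7): 0⊕0⊕1⊕1 = 0
s2 (pos 2,3,6,7): 1⊕0⊕0⊕1 = 0
s4 (pos 4,5,6,7): 1⊕1⊕0⊕1 = 1
Syndrome s4…s1 = 100 → error at position 4.
Flip position 4: 0101101 → 0100101
Read data bits from positions 3,5,6,7: 0101

0101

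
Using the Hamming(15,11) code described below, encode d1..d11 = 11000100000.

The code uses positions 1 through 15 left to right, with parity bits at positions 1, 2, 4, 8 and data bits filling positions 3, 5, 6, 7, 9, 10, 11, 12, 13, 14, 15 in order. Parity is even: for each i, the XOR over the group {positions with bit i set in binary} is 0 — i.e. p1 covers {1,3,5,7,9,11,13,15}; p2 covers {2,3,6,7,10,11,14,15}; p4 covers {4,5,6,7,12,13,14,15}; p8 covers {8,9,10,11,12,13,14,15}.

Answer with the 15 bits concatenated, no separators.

Place data at non-parity positions: p1 p2 1 p4 1 0 0 p8 0 1 0 0 0 0 0
p1 (pos 1,3,5,7,9,11,13,15): XOR of data positions = 1⊕1⊕0⊕0⊕0⊕0⊕0 = 0
p2 (pos 2,3,6,7,10,11,14,15): XOR of data positions = 1⊕0⊕0⊕1⊕0⊕0⊕0 = 0
p4 (pos 4,5,6,7,12,13,14,15): XOR of data positions = 1⊕0⊕0⊕0⊕0⊕0⊕0 = 1
p8 (pos 8,9,10,11,12,13,14,15): XOR of data positions = 0⊕1⊕0⊕0⊕0⊕0⊕0 = 1
Codeword: 001110010100000

001110010100000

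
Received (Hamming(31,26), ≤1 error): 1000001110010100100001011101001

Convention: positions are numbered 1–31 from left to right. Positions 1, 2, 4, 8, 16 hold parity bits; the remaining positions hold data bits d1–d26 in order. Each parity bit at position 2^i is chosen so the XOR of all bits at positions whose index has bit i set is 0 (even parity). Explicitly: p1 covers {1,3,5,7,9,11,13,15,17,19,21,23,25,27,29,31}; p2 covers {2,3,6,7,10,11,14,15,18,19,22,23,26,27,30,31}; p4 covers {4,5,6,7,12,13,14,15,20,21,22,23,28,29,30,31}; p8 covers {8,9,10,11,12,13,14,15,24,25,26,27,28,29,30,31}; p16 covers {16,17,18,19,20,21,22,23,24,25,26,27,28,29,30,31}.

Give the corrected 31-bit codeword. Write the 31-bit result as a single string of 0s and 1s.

1000001110010100100001011001001

s1 (pos 1,3,5,7,9,11,13,15,17,19,21,23,25,27,29,31): 1⊕0⊕0⊕1⊕1⊕0⊕0⊕0⊕1⊕0⊕0⊕0⊕1⊕0⊕0⊕1 = 0
s2 (pos 2,3,6,7,10,11,14,15,18,19,22,23,26,27,30,31): 0⊕0⊕0⊕1⊕0⊕0⊕1⊕0⊕0⊕0⊕1⊕0⊕1⊕0⊕0⊕1 = 1
s4 (pos 4,5,6,7,12,13,14,15,20,21,22,23,28,29,30,31): 0⊕0⊕0⊕1⊕1⊕0⊕1⊕0⊕0⊕0⊕1⊕0⊕1⊕0⊕0⊕1 = 0
s8 (pos 8,9,10,11,12,13,14,15,24,25,26,27,28,29,30,31): 1⊕1⊕0⊕0⊕1⊕0⊕1⊕0⊕1⊕1⊕1⊕0⊕1⊕0⊕0⊕1 = 1
s16 (pos 16,17,18,19,20,21,22,23,24,25,26,27,28,29,30,31): 0⊕1⊕0⊕0⊕0⊕0⊕1⊕0⊕1⊕1⊕1⊕0⊕1⊕0⊕0⊕1 = 1
Syndrome s16…s1 = 11010 → error at position 26.
Flip position 26: 1000001110010100100001011101001 → 1000001110010100100001011001001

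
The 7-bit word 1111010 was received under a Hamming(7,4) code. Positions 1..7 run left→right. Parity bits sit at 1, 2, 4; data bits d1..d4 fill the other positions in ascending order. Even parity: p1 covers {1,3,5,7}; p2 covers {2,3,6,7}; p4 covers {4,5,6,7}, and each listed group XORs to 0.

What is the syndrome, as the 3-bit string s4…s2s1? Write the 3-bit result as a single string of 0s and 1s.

010

s1 (pos 1,3,5,7): 1⊕1⊕0⊕0 = 0
s2 (pos 2,3,6,7): 1⊕1⊕1⊕0 = 1
s4 (pos 4,5,6,7): 1⊕0⊕1⊕0 = 0
Syndrome s4…s1 = 010 → error at position 2.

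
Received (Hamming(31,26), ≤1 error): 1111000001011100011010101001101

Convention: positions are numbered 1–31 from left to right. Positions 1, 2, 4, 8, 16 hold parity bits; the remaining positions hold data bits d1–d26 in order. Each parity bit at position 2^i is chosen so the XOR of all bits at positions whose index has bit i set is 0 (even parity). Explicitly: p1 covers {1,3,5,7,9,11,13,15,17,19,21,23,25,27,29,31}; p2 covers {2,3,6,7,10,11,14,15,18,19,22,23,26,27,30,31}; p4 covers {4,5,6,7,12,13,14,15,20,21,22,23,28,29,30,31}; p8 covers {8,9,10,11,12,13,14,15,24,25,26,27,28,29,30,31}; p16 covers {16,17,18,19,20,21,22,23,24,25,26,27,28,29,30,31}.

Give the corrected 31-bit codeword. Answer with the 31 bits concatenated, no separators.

s1 (pos 1,3,5,7,9,11,13,15,17,19,21,23,25,27,29,31): 1⊕1⊕0⊕0⊕0⊕0⊕1⊕0⊕0⊕1⊕1⊕1⊕1⊕0⊕1⊕1 = 1
s2 (pos 2,3,6,7,10,11,14,15,18,19,22,23,26,27,30,31): 1⊕1⊕0⊕0⊕1⊕0⊕1⊕0⊕1⊕1⊕0⊕1⊕0⊕0⊕0⊕1 = 0
s4 (pos 4,5,6,7,12,13,14,15,20,21,22,23,28,29,30,31): 1⊕0⊕0⊕0⊕1⊕1⊕1⊕0⊕0⊕1⊕0⊕1⊕1⊕1⊕0⊕1 = 1
s8 (pos 8,9,10,11,12,13,14,15,24,25,26,27,28,29,30,31): 0⊕0⊕1⊕0⊕1⊕1⊕1⊕0⊕0⊕1⊕0⊕0⊕1⊕1⊕0⊕1 = 0
s16 (pos 16,17,18,19,20,21,22,23,24,25,26,27,28,29,30,31): 0⊕0⊕1⊕1⊕0⊕1⊕0⊕1⊕0⊕1⊕0⊕0⊕1⊕1⊕0⊕1 = 0
Syndrome s16…s1 = 00101 → error at position 5.
Flip position 5: 1111000001011100011010101001101 → 1111100001011100011010101001101

1111100001011100011010101001101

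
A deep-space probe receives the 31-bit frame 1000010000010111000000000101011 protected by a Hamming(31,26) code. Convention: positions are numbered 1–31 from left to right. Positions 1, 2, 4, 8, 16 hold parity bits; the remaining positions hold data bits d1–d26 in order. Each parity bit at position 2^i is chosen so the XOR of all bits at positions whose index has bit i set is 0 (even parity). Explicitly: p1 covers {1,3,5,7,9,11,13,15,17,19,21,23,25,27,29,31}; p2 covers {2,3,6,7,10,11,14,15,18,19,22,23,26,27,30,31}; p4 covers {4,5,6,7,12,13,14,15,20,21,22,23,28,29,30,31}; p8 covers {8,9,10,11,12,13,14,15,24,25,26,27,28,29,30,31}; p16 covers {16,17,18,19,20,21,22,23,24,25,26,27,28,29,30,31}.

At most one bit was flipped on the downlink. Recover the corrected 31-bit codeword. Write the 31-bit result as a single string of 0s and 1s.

s1 (pos 1,3,5,7,9,11,13,15,17,19,21,23,25,27,29,31): 1⊕0⊕0⊕0⊕0⊕0⊕0⊕1⊕0⊕0⊕0⊕0⊕0⊕0⊕0⊕1 = 1
s2 (pos 2,3,6,7,10,11,14,15,18,19,22,23,26,27,30,31): 0⊕0⊕1⊕0⊕0⊕0⊕1⊕1⊕0⊕0⊕0⊕0⊕1⊕0⊕1⊕1 = 0
s4 (pos 4,5,6,7,12,13,14,15,20,21,22,23,28,29,30,31): 0⊕0⊕1⊕0⊕1⊕0⊕1⊕1⊕0⊕0⊕0⊕0⊕1⊕0⊕1⊕1 = 1
s8 (pos 8,9,10,11,12,13,14,15,24,25,26,27,28,29,30,31): 0⊕0⊕0⊕0⊕1⊕0⊕1⊕1⊕0⊕0⊕1⊕0⊕1⊕0⊕1⊕1 = 1
s16 (pos 16,17,18,19,20,21,22,23,24,25,26,27,28,29,30,31): 1⊕0⊕0⊕0⊕0⊕0⊕0⊕0⊕0⊕0⊕1⊕0⊕1⊕0⊕1⊕1 = 1
Syndrome s16…s1 = 11101 → error at position 29.
Flip position 29: 1000010000010111000000000101011 → 1000010000010111000000000101111

1000010000010111000000000101111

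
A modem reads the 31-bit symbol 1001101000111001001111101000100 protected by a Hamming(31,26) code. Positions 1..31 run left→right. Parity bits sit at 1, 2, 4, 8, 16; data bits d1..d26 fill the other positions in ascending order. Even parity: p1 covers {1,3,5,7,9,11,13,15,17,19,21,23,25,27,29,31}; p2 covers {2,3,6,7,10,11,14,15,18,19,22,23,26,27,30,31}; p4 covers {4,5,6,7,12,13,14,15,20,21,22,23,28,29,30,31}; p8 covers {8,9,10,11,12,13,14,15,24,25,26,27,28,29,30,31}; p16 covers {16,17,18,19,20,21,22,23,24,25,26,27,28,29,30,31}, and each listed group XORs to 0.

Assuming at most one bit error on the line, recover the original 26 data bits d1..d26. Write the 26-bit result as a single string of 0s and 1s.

01010111100001111101000100

s1 (pos 1,3,5,7,9,11,13,15,17,19,21,23,25,27,29,31): 1⊕0⊕1⊕1⊕0⊕1⊕1⊕0⊕0⊕1⊕1⊕1⊕1⊕0⊕1⊕0 = 0
s2 (pos 2,3,6,7,10,11,14,15,18,19,22,23,26,27,30,31): 0⊕0⊕0⊕1⊕0⊕1⊕0⊕0⊕0⊕1⊕1⊕1⊕0⊕0⊕0⊕0 = 1
s4 (pos 4,5,6,7,12,13,14,15,20,21,22,23,28,29,30,31): 1⊕1⊕0⊕1⊕1⊕1⊕0⊕0⊕1⊕1⊕1⊕1⊕0⊕1⊕0⊕0 = 0
s8 (pos 8,9,10,11,12,13,14,15,24,25,26,27,28,29,30,31): 0⊕0⊕0⊕1⊕1⊕1⊕0⊕0⊕0⊕1⊕0⊕0⊕0⊕1⊕0⊕0 = 1
s16 (pos 16,17,18,19,20,21,22,23,24,25,26,27,28,29,30,31): 1⊕0⊕0⊕1⊕1⊕1⊕1⊕1⊕0⊕1⊕0⊕0⊕0⊕1⊕0⊕0 = 0
Syndrome s16…s1 = 01010 → error at position 10.
Flip position 10: 1001101000111001001111101000100 → 1001101001111001001111101000100
Read data bits from positions 3,5,6,7,9,10,11,12,13,14,15,17,18,19,20,21,22,23,24,25,26,27,28,29,30,31: 01010111100001111101000100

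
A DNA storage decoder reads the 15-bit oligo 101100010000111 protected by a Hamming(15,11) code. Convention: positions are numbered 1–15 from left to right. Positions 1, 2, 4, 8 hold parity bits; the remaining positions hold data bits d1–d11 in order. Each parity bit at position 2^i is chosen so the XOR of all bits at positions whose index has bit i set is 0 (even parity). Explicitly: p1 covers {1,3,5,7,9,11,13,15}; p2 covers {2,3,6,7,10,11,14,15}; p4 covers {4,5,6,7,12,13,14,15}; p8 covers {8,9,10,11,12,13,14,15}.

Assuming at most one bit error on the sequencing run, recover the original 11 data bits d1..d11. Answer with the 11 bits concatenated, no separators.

10000000111

s1 (pos 1,3,5,7,9,11,13,15): 1⊕1⊕0⊕0⊕0⊕0⊕1⊕1 = 0
s2 (pos 2,3,6,7,10,11,14,15): 0⊕1⊕0⊕0⊕0⊕0⊕1⊕1 = 1
s4 (pos 4,5,6,7,12,13,14,15): 1⊕0⊕0⊕0⊕0⊕1⊕1⊕1 = 0
s8 (pos 8,9,10,11,12,13,14,15): 1⊕0⊕0⊕0⊕0⊕1⊕1⊕1 = 0
Syndrome s8…s1 = 0010 → error at position 2.
Flip position 2: 101100010000111 → 111100010000111
Read data bits from positions 3,5,6,7,9,10,11,12,13,14,15: 10000000111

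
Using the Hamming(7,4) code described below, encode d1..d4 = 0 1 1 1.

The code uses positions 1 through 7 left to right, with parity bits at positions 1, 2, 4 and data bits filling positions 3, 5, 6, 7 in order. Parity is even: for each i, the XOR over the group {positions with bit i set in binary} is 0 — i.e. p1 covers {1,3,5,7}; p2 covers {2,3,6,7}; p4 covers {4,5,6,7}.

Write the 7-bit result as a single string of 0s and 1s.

Place data at non-parity positions: p1 p2 0 p4 1 1 1
p1 (pos 1,3,5,7): XOR of data positions = 0⊕1⊕1 = 0
p2 (pos 2,3,6,7): XOR of data positions = 0⊕1⊕1 = 0
p4 (pos 4,5,6,7): XOR of data positions = 1⊕1⊕1 = 1
Codeword: 0001111

0001111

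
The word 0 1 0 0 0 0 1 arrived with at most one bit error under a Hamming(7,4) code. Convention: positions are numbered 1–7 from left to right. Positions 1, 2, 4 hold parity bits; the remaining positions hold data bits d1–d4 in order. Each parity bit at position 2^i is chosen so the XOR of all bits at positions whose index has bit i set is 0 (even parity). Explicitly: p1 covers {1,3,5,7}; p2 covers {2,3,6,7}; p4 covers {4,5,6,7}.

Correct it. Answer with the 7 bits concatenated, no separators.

0100101

s1 (pos 1,3,5,7): 0⊕0⊕0⊕1 = 1
s2 (pos 2,3,6,7): 1⊕0⊕0⊕1 = 0
s4 (pos 4,5,6,7): 0⊕0⊕0⊕1 = 1
Syndrome s4…s1 = 101 → error at position 5.
Flip position 5: 0100001 → 0100101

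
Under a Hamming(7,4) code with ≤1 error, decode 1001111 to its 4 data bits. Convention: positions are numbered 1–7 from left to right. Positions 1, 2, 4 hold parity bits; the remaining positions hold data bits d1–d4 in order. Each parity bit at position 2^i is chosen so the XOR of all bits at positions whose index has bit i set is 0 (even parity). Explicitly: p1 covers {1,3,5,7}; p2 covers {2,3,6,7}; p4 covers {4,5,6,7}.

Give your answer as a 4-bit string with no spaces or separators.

s1 (pos 1,3,5,7): 1⊕0⊕1⊕1 = 1
s2 (pos 2,3,6,7): 0⊕0⊕1⊕1 = 0
s4 (pos 4,5,6,7): 1⊕1⊕1⊕1 = 0
Syndrome s4…s1 = 001 → error at position 1.
Flip position 1: 1001111 → 0001111
Read data bits from positions 3,5,6,7: 0111

0111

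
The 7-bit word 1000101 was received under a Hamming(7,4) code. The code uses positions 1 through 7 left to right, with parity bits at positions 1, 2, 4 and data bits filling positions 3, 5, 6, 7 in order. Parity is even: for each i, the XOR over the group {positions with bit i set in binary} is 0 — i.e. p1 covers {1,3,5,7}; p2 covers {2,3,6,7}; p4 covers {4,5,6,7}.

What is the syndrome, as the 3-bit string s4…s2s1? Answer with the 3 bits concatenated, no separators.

s1 (pos 1,3,5,7): 1⊕0⊕1⊕1 = 1
s2 (pos 2,3,6,7): 0⊕0⊕0⊕1 = 1
s4 (pos 4,5,6,7): 0⊕1⊕0⊕1 = 0
Syndrome s4…s1 = 011 → error at position 3.

011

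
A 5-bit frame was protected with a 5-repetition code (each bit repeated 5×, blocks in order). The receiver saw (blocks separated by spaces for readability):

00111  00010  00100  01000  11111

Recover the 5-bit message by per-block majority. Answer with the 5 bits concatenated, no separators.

10001

Block 1 (00111): 3 ones → 1
Block 2 (00010): 1 one → 0
Block 3 (00100): 1 one → 0
Block 4 (01000): 1 one → 0
Block 5 (11111): 5 ones → 1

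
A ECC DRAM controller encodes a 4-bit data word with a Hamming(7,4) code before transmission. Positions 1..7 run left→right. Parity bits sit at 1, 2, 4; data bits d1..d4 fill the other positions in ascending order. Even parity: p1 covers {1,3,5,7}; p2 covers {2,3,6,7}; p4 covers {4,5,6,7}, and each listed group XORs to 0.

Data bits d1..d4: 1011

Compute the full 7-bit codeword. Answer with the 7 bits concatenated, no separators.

Place data at non-parity positions: p1 p2 1 p4 0 1 1
p1 (pos 1,3,5,7): XOR of data positions = 1⊕0⊕1 = 0
p2 (pos 2,3,6,7): XOR of data positions = 1⊕1⊕1 = 1
p4 (pos 4,5,6,7): XOR of data positions = 0⊕1⊕1 = 0
Codeword: 0110011

0110011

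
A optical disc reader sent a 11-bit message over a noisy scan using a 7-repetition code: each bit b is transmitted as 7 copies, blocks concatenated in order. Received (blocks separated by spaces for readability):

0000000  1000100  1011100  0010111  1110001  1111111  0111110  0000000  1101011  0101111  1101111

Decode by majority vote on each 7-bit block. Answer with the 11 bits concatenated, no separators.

00111110111

Block 1 (0000000): 0 ones → 0
Block 2 (1000100): 2 ones → 0
Block 3 (1011100): 4 ones → 1
Block 4 (0010111): 4 ones → 1
Block 5 (1110001): 4 ones → 1
Block 6 (1111111): 7 ones → 1
Block 7 (0111110): 5 ones → 1
Block 8 (0000000): 0 ones → 0
Block 9 (1101011): 5 ones → 1
Block 10 (0101111): 5 ones → 1
Block 11 (1101111): 6 ones → 1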